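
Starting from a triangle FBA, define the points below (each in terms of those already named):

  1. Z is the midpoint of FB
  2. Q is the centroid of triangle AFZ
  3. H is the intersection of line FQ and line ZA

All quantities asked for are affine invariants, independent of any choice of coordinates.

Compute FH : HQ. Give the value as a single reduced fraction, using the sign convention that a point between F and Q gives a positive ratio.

Choose coordinates F = (0, 0), B = (1, 0), A = (0, 1).
1. Z is the midpoint of FB ⇒ Z = (1/2, 0)
2. Q is the centroid of triangle AFZ ⇒ Q = (1/6, 1/3)
3. H is the intersection of line FQ and line ZA ⇒ H = (1/4, 1/2)
H = F + t·(Q−F) with t = 3/2, so FH:HQ = t:(1−t) = 3/2:-1/2

FH:HQ = -3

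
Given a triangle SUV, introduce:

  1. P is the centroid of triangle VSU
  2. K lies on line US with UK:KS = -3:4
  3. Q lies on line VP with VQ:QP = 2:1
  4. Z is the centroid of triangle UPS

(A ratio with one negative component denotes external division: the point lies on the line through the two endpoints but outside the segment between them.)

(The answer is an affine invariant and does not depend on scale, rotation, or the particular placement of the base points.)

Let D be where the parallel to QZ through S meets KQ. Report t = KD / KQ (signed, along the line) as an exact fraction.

Set S = (0, 0), U = (1, 0), V = (0, 1); any affine frame gives the same invariant.
1. P is the centroid of triangle VSU ⇒ P = (1/3, 1/3)
2. K lies on line US with UK:KS = -3:4 ⇒ K = (4, 0)
3. Q lies on line VP with VQ:QP = 2:1 ⇒ Q = (2/9, 5/9)
4. Z is the centroid of triangle UPS ⇒ Z = (4/9, 1/9)
through S parallel to QZ: direction (2/9, -4/9); meets KQ at D = (-20/63, 40/63)
D = K + t·(Q−K) with t = 8/7

t = 8/7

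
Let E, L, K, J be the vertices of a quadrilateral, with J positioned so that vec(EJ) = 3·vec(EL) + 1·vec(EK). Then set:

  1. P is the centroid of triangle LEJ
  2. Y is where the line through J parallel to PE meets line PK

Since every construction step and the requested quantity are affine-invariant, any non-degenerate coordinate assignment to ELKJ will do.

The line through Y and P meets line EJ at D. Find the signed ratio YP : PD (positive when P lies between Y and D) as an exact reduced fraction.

Assign E = (0, 0), L = (1, 0), K = (0, 1), J = (3, 1) — the answer is frame-independent, so this choice is without loss of generality.
1. P is the centroid of triangle LEJ ⇒ P = (4/3, 1/3)
2. Y is where the line through J parallel to PE meets line PK ⇒ Y = (1, 1/2)
line YP meets EJ at D = (6/5, 2/5)
P = Y + t·(D−Y) with t = 5/3, so YP:PD = 5/3:-2/3

YP:PD = -5/2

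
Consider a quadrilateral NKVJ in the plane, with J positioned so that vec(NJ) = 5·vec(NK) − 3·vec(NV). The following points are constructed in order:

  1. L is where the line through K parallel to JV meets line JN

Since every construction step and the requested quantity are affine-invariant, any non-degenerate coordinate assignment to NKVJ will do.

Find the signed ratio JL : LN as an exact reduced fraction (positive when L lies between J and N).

Set N = (0, 0), K = (1, 0), V = (0, 1), J = (5, -3); any affine frame gives the same invariant.
1. L is where the line through K parallel to JV meets line JN ⇒ L = (4, -12/5)
L = J + t·(N−J) with t = 1/5, so JL:LN = t:(1−t) = 1/5:4/5

JL:LN = 1/4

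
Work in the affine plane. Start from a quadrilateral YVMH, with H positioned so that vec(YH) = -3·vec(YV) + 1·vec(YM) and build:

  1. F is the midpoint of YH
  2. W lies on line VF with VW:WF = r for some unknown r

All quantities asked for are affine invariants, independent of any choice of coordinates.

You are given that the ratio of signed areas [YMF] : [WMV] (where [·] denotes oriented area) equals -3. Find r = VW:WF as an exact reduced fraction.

r = 1/3

Set Y = (0, 0), V = (1, 0), M = (0, 1), H = (-3, 1); any affine frame gives the same invariant.
1. F is the midpoint of YH ⇒ F = (-3/2, 1/2)
2. With VW:WF = r, write λ = r/(r+1) so W = V + λ·(F−V); W is affine-linear in λ
Every point depending on W is an affine combination of W and λ-independent points, so each such coordinate is linear in λ; the λ² term in each signed area is a multiple of (F−V)×(F−V) = 0, so 2·[YMF] and 2·[WMV] are each linear in λ. Evaluating at λ=0 and λ=1:
  2·[YMF] = 3/2,   2·[WMV] = -2·λ
So [YMF]:[WMV] = (3/2) / (-2·λ). Setting this equal to -3:
  3/2 = -3·(-2·λ)  ⇒  λ = 1/4
Then r = λ/(1−λ) = (1/4)/(3/4) = 1/3. Check: with r = 1/3, W = (3/8, 1/8) and [YMF]:[WMV] = -3 as required.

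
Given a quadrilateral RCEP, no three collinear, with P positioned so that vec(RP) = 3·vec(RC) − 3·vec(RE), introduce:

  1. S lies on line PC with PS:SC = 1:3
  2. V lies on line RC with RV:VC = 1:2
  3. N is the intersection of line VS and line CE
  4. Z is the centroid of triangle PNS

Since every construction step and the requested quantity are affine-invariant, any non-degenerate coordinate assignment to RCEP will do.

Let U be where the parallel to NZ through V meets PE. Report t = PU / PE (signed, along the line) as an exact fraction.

t = 34/137

Assign R = (0, 0), C = (1, 0), E = (0, 1), P = (3, -3) — the answer is frame-independent, so this choice is without loss of generality.
1. S lies on line PC with PS:SC = 1:3 ⇒ S = (5/2, -9/4)
2. V lies on line RC with RV:VC = 1:2 ⇒ V = (1/3, 0)
3. N is the intersection of line VS and line CE ⇒ N = (-17, 18)
4. Z is the centroid of triangle PNS ⇒ Z = (-23/6, 17/4)
through V parallel to NZ: direction (79/6, -55/4); meets PE at U = (309/137, -275/137)
U = P + t·(E−P) with t = 34/137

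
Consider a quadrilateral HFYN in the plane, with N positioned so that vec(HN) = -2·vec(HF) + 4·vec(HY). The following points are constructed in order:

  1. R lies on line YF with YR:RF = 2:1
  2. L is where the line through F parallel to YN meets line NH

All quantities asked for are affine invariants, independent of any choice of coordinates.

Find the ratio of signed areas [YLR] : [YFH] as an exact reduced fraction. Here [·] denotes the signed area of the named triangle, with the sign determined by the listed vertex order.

Set H = (0, 0), F = (1, 0), Y = (0, 1), N = (-2, 4); any affine frame gives the same invariant.
1. R lies on line YF with YR:RF = 2:1 ⇒ R = (2/3, 1/3)
2. L is where the line through F parallel to YN meets line NH ⇒ L = (-3, 6)
2·[YLR] = -4/3, 2·[YFH] = -1
[YLR]:[YFH] = -4/3:-1 = 4/3

[YLR]:[YFH] = 4/3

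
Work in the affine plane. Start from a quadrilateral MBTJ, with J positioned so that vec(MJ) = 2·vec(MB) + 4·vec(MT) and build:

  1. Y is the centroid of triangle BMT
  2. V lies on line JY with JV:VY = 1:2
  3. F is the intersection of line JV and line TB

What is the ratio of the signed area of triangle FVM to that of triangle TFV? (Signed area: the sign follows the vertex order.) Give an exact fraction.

[FVM]:[TFV] = 2/7

Work in coordinates with M = (0, 0), B = (1, 0), T = (0, 1), J = (2, 4).
1. Y is the centroid of triangle BMT ⇒ Y = (1/3, 1/3)
2. V lies on line JY with JV:VY = 1:2 ⇒ V = (13/9, 25/9)
3. F is the intersection of line JV and line TB ⇒ F = (7/16, 9/16)
2·[FVM] = 29/72, 2·[TFV] = 203/144
[FVM]:[TFV] = 29/72:203/144 = 2/7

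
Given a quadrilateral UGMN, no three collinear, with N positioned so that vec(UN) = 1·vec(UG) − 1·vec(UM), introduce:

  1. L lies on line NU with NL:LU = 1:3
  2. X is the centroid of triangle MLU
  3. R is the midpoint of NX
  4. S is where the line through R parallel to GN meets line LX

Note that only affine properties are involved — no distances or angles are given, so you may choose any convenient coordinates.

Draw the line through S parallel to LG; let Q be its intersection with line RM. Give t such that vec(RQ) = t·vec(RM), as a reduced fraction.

t = -1/40

Set U = (0, 0), G = (1, 0), M = (0, 1), N = (1, -1); any affine frame gives the same invariant.
1. L lies on line NU with NL:LU = 1:3 ⇒ L = (3/4, -3/4)
2. X is the centroid of triangle MLU ⇒ X = (1/4, 1/12)
3. R is the midpoint of NX ⇒ R = (5/8, -11/24)
4. S is where the line through R parallel to GN meets line LX ⇒ S = (5/8, -13/24)
through S parallel to LG: direction (1/4, 3/4); meets RM at Q = (41/64, -95/192)
Q = R + t·(M−R) with t = -1/40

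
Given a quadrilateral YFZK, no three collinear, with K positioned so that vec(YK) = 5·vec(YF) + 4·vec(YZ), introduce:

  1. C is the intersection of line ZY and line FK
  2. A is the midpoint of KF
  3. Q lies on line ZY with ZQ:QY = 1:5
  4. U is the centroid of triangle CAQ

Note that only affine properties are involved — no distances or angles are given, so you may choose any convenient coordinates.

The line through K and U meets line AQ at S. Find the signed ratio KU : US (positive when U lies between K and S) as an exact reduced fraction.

Choose coordinates Y = (0, 0), F = (1, 0), Z = (0, 1), K = (5, 4).
1. C is the intersection of line ZY and line FK ⇒ C = (0, -1)
2. A is the midpoint of KF ⇒ A = (3, 2)
3. Q lies on line ZY with ZQ:QY = 1:5 ⇒ Q = (0, 5/6)
4. U is the centroid of triangle CAQ ⇒ U = (1, 11/18)
line KU meets AQ at S = (7/3, 47/27)
U = K + t·(S−K) with t = 3/2, so KU:US = 3/2:-1/2

KU:US = -3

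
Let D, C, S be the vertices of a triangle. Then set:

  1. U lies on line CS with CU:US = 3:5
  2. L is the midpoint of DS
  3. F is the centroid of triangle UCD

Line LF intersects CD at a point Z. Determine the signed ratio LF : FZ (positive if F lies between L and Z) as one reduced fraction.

LF:FZ = 3

Work in coordinates with D = (0, 0), C = (1, 0), S = (0, 1).
1. U lies on line CS with CU:US = 3:5 ⇒ U = (5/8, 3/8)
2. L is the midpoint of DS ⇒ L = (0, 1/2)
3. F is the centroid of triangle UCD ⇒ F = (13/24, 1/8)
line LF meets CD at Z = (13/18, 0)
F = L + t·(Z−L) with t = 3/4, so LF:FZ = 3/4:1/4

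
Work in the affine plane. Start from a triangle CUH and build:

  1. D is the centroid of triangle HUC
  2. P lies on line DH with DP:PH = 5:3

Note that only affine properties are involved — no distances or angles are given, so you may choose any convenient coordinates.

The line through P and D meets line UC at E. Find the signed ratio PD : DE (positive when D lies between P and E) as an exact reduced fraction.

PD:DE = 5/4

Assign C = (0, 0), U = (1, 0), H = (0, 1) — the answer is frame-independent, so this choice is without loss of generality.
1. D is the centroid of triangle HUC ⇒ D = (1/3, 1/3)
2. P lies on line DH with DP:PH = 5:3 ⇒ P = (1/8, 3/4)
line PD meets UC at E = (1/2, 0)
D = P + t·(E−P) with t = 5/9, so PD:DE = 5/9:4/9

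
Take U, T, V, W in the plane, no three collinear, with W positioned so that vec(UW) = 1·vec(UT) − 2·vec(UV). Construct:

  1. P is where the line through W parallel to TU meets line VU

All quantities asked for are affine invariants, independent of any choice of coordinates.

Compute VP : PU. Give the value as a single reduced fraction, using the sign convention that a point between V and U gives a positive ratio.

Set U = (0, 0), T = (1, 0), V = (0, 1), W = (1, -2); any affine frame gives the same invariant.
1. P is where the line through W parallel to TU meets line VU ⇒ P = (0, -2)
P = V + t·(U−V) with t = 3, so VP:PU = t:(1−t) = 3:-2

VP:PU = -3/2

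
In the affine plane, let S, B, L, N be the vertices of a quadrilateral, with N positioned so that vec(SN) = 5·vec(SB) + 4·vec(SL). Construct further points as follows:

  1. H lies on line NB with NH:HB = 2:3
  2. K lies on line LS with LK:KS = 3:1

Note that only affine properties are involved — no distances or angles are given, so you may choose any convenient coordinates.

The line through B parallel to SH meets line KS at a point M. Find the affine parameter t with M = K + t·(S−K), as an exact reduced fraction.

Choose coordinates S = (0, 0), B = (1, 0), L = (0, 1), N = (5, 4).
1. H lies on line NB with NH:HB = 2:3 ⇒ H = (17/5, 12/5)
2. K lies on line LS with LK:KS = 3:1 ⇒ K = (0, 1/4)
through B parallel to SH: direction (17/5, 12/5); meets KS at M = (0, -12/17)
M = K + t·(S−K) with t = 65/17

t = 65/17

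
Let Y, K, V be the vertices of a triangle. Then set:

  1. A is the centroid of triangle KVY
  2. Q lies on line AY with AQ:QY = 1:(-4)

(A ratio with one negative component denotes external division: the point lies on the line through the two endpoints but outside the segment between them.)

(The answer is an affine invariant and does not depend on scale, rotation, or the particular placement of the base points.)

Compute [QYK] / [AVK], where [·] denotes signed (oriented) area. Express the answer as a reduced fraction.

[QYK]:[AVK] = -4/3

Choose coordinates Y = (0, 0), K = (1, 0), V = (0, 1).
1. A is the centroid of triangle KVY ⇒ A = (1/3, 1/3)
2. Q lies on line AY with AQ:QY = 1:(-4) ⇒ Q = (4/9, 4/9)
2·[QYK] = 4/9, 2·[AVK] = -1/3
[QYK]:[AVK] = 4/9:-1/3 = -4/3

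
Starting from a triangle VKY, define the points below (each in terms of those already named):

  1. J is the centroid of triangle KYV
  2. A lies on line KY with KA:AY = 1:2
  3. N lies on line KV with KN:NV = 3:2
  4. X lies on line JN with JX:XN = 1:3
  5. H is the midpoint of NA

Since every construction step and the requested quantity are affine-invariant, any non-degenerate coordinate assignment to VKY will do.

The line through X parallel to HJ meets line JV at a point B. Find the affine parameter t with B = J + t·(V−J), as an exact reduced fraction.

t = 5/44

Set V = (0, 0), K = (1, 0), Y = (0, 1); any affine frame gives the same invariant.
1. J is the centroid of triangle KYV ⇒ J = (1/3, 1/3)
2. A lies on line KY with KA:AY = 1:2 ⇒ A = (2/3, 1/3)
3. N lies on line KV with KN:NV = 3:2 ⇒ N = (2/5, 0)
4. X lies on line JN with JX:XN = 1:3 ⇒ X = (7/20, 1/4)
5. H is the midpoint of NA ⇒ H = (8/15, 1/6)
through X parallel to HJ: direction (-1/5, 1/6); meets JV at B = (13/44, 13/44)
B = J + t·(V−J) with t = 5/44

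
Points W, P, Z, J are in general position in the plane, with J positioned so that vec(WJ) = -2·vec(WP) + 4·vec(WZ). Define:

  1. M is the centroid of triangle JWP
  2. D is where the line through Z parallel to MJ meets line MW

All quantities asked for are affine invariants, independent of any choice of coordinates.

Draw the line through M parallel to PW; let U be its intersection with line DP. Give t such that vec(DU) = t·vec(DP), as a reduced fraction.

Choose coordinates W = (0, 0), P = (1, 0), Z = (0, 1), J = (-2, 4).
1. M is the centroid of triangle JWP ⇒ M = (-1/3, 4/3)
2. D is where the line through Z parallel to MJ meets line MW ⇒ D = (-5/12, 5/3)
through M parallel to PW: direction (-1, 0); meets DP at U = (-2/15, 4/3)
U = D + t·(P−D) with t = 1/5

t = 1/5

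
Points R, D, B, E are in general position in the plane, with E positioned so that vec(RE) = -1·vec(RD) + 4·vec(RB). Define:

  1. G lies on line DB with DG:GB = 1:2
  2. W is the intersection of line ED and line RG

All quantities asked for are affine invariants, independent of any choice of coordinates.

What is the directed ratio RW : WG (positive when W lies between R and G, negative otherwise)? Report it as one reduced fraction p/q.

RW:WG = -6

Work in coordinates with R = (0, 0), D = (1, 0), B = (0, 1), E = (-1, 4).
1. G lies on line DB with DG:GB = 1:2 ⇒ G = (2/3, 1/3)
2. W is the intersection of line ED and line RG ⇒ W = (4/5, 2/5)
W = R + t·(G−R) with t = 6/5, so RW:WG = t:(1−t) = 6/5:-1/5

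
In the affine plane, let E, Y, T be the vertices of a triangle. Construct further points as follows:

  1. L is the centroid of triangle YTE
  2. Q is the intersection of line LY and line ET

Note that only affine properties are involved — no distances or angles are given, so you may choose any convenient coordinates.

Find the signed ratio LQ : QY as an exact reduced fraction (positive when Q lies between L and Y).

LQ:QY = -1/3

Assign E = (0, 0), Y = (1, 0), T = (0, 1) — the answer is frame-independent, so this choice is without loss of generality.
1. L is the centroid of triangle YTE ⇒ L = (1/3, 1/3)
2. Q is the intersection of line LY and line ET ⇒ Q = (0, 1/2)
Q = L + t·(Y−L) with t = -1/2, so LQ:QY = t:(1−t) = -1/2:3/2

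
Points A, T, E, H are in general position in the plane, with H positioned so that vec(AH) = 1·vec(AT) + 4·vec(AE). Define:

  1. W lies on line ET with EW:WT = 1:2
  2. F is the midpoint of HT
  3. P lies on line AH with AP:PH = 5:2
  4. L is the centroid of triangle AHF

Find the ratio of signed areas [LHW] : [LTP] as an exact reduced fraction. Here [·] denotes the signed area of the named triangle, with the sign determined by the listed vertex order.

Work in coordinates with A = (0, 0), T = (1, 0), E = (0, 1), H = (1, 4).
1. W lies on line ET with EW:WT = 1:2 ⇒ W = (1/3, 2/3)
2. F is the midpoint of HT ⇒ F = (1, 2)
3. P lies on line AH with AP:PH = 5:2 ⇒ P = (5/7, 20/7)
4. L is the centroid of triangle AHF ⇒ L = (2/3, 2)
2·[LHW] = 2/9, 2·[LTP] = 8/21
[LHW]:[LTP] = 2/9:8/21 = 7/12

[LHW]:[LTP] = 7/12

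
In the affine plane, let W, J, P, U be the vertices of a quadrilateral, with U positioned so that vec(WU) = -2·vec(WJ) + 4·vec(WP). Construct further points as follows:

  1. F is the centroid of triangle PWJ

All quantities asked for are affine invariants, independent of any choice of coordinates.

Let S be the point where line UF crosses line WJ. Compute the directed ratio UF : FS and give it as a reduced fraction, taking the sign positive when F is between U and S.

UF:FS = 11

Work in coordinates with W = (0, 0), J = (1, 0), P = (0, 1), U = (-2, 4).
1. F is the centroid of triangle PWJ ⇒ F = (1/3, 1/3)
line UF meets WJ at S = (6/11, 0)
F = U + t·(S−U) with t = 11/12, so UF:FS = 11/12:1/12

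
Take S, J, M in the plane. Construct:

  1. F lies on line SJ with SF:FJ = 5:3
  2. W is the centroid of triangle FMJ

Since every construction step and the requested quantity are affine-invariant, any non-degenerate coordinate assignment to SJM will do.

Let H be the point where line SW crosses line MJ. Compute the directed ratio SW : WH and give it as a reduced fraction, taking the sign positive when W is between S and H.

Work in coordinates with S = (0, 0), J = (1, 0), M = (0, 1).
1. F lies on line SJ with SF:FJ = 5:3 ⇒ F = (5/8, 0)
2. W is the centroid of triangle FMJ ⇒ W = (13/24, 1/3)
line SW meets MJ at H = (13/21, 8/21)
W = S + t·(H−S) with t = 7/8, so SW:WH = 7/8:1/8

SW:WH = 7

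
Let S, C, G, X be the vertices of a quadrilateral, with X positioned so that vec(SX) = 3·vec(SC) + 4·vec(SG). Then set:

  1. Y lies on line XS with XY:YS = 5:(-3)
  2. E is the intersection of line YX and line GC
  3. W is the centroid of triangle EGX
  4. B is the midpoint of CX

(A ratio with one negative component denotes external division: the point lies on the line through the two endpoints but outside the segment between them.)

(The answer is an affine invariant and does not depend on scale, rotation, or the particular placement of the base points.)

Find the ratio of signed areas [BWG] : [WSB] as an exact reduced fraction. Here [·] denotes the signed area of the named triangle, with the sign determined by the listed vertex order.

[BWG]:[WSB] = 2/5

Assign S = (0, 0), C = (1, 0), G = (0, 1), X = (3, 4) — the answer is frame-independent, so this choice is without loss of generality.
1. Y lies on line XS with XY:YS = 5:(-3) ⇒ Y = (-9/2, -6)
2. E is the intersection of line YX and line GC ⇒ E = (3/7, 4/7)
3. W is the centroid of triangle EGX ⇒ W = (8/7, 13/7)
4. B is the midpoint of CX ⇒ B = (2, 2)
2·[BWG] = 4/7, 2·[WSB] = 10/7
[BWG]:[WSB] = 4/7:10/7 = 2/5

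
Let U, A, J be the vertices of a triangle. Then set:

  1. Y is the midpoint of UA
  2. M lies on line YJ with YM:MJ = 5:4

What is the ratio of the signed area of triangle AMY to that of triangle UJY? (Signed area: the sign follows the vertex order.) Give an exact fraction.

Assign U = (0, 0), A = (1, 0), J = (0, 1) — the answer is frame-independent, so this choice is without loss of generality.
1. Y is the midpoint of UA ⇒ Y = (1/2, 0)
2. M lies on line YJ with YM:MJ = 5:4 ⇒ M = (2/9, 5/9)
2·[AMY] = 5/18, 2·[UJY] = -1/2
[AMY]:[UJY] = 5/18:-1/2 = -5/9

[AMY]:[UJY] = -5/9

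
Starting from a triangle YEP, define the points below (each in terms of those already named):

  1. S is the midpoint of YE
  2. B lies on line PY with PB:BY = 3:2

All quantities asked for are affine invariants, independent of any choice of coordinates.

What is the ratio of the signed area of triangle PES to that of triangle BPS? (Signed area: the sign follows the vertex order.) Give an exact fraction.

[PES]:[BPS] = 5/3

Assign Y = (0, 0), E = (1, 0), P = (0, 1) — the answer is frame-independent, so this choice is without loss of generality.
1. S is the midpoint of YE ⇒ S = (1/2, 0)
2. B lies on line PY with PB:BY = 3:2 ⇒ B = (0, 2/5)
2·[PES] = -1/2, 2·[BPS] = -3/10
[PES]:[BPS] = -1/2:-3/10 = 5/3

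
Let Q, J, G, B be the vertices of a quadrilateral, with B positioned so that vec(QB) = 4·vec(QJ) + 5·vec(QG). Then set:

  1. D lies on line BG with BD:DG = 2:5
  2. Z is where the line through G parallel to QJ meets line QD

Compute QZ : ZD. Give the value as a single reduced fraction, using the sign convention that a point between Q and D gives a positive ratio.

Work in coordinates with Q = (0, 0), J = (1, 0), G = (0, 1), B = (4, 5).
1. D lies on line BG with BD:DG = 2:5 ⇒ D = (20/7, 27/7)
2. Z is where the line through G parallel to QJ meets line QD ⇒ Z = (20/27, 1)
Z = Q + t·(D−Q) with t = 7/27, so QZ:ZD = t:(1−t) = 7/27:20/27

QZ:ZD = 7/20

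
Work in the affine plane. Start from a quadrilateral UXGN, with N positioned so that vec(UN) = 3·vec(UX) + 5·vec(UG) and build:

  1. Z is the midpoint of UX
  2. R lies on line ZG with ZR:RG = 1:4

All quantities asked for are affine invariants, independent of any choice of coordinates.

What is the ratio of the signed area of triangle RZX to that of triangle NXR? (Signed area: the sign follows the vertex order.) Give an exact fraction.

[RZX]:[NXR] = -1/34

Choose coordinates U = (0, 0), X = (1, 0), G = (0, 1), N = (3, 5).
1. Z is the midpoint of UX ⇒ Z = (1/2, 0)
2. R lies on line ZG with ZR:RG = 1:4 ⇒ R = (2/5, 1/5)
2·[RZX] = 1/10, 2·[NXR] = -17/5
[RZX]:[NXR] = 1/10:-17/5 = -1/34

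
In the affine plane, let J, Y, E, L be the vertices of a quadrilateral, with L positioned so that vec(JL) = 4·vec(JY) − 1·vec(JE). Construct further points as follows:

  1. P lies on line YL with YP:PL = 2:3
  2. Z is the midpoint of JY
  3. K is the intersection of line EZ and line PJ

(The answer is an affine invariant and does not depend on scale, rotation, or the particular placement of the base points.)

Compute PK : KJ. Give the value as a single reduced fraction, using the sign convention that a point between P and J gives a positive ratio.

Assign J = (0, 0), Y = (1, 0), E = (0, 1), L = (4, -1) — the answer is frame-independent, so this choice is without loss of generality.
1. P lies on line YL with YP:PL = 2:3 ⇒ P = (11/5, -2/5)
2. Z is the midpoint of JY ⇒ Z = (1/2, 0)
3. K is the intersection of line EZ and line PJ ⇒ K = (11/20, -1/10)
K = P + t·(J−P) with t = 3/4, so PK:KJ = t:(1−t) = 3/4:1/4

PK:KJ = 3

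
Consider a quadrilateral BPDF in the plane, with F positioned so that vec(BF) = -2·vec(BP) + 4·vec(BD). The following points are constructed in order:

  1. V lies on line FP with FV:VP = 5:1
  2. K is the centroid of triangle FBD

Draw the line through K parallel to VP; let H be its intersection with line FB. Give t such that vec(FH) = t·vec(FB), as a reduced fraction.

Choose coordinates B = (0, 0), P = (1, 0), D = (0, 1), F = (-2, 4).
1. V lies on line FP with FV:VP = 5:1 ⇒ V = (1/2, 2/3)
2. K is the centroid of triangle FBD ⇒ K = (-2/3, 5/3)
through K parallel to VP: direction (1/2, -2/3); meets FB at H = (-7/6, 7/3)
H = F + t·(B−F) with t = 5/12

t = 5/12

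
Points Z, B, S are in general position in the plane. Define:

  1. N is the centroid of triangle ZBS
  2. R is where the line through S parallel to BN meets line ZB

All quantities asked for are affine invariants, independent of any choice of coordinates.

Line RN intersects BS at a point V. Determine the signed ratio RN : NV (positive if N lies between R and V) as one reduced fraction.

Work in coordinates with Z = (0, 0), B = (1, 0), S = (0, 1).
1. N is the centroid of triangle ZBS ⇒ N = (1/3, 1/3)
2. R is where the line through S parallel to BN meets line ZB ⇒ R = (2, 0)
line RN meets BS at V = (3/4, 1/4)
N = R + t·(V−R) with t = 4/3, so RN:NV = 4/3:-1/3

RN:NV = -4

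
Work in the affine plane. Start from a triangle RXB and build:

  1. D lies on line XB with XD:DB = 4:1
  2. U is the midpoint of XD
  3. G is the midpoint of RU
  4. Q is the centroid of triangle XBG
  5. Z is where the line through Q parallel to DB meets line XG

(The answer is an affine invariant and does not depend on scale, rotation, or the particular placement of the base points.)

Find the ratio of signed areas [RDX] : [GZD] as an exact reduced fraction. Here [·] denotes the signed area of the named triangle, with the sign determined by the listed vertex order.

Work in coordinates with R = (0, 0), X = (1, 0), B = (0, 1).
1. D lies on line XB with XD:DB = 4:1 ⇒ D = (1/5, 4/5)
2. U is the midpoint of XD ⇒ U = (3/5, 2/5)
3. G is the midpoint of RU ⇒ G = (3/10, 1/5)
4. Q is the centroid of triangle XBG ⇒ Q = (13/30, 2/5)
5. Z is where the line through Q parallel to DB meets line XG ⇒ Z = (23/30, 1/15)
2·[RDX] = -4/5, 2·[GZD] = 4/15
[RDX]:[GZD] = -4/5:4/15 = -3

[RDX]:[GZD] = -3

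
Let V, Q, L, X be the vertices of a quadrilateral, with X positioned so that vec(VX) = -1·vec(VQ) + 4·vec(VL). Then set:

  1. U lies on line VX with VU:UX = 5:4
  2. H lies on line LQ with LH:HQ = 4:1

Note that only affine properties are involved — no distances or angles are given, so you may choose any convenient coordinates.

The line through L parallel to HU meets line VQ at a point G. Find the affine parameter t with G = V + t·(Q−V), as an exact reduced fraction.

Work in coordinates with V = (0, 0), Q = (1, 0), L = (0, 1), X = (-1, 4).
1. U lies on line VX with VU:UX = 5:4 ⇒ U = (-5/9, 20/9)
2. H lies on line LQ with LH:HQ = 4:1 ⇒ H = (4/5, 1/5)
through L parallel to HU: direction (-61/45, 91/45); meets VQ at G = (61/91, 0)
G = V + t·(Q−V) with t = 61/91

t = 61/91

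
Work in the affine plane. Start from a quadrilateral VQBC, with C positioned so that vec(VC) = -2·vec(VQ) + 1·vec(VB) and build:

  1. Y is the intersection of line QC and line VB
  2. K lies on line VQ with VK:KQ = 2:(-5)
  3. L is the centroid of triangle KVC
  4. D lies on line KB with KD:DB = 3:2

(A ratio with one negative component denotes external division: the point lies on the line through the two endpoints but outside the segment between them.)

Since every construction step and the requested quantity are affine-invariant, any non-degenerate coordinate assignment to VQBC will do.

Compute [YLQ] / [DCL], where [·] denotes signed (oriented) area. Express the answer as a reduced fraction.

Set V = (0, 0), Q = (1, 0), B = (0, 1), C = (-2, 1); any affine frame gives the same invariant.
1. Y is the intersection of line QC and line VB ⇒ Y = (0, 1/3)
2. K lies on line VQ with VK:KQ = 2:(-5) ⇒ K = (-2/3, 0)
3. L is the centroid of triangle KVC ⇒ L = (-8/9, 1/3)
4. D lies on line KB with KD:DB = 3:2 ⇒ D = (-4/15, 3/5)
2·[YLQ] = 8/27, 2·[DCL] = 32/45
[YLQ]:[DCL] = 8/27:32/45 = 5/12

[YLQ]:[DCL] = 5/12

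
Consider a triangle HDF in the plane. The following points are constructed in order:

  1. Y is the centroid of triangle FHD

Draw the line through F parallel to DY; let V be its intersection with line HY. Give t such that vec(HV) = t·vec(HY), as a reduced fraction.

Assign H = (0, 0), D = (1, 0), F = (0, 1) — the answer is frame-independent, so this choice is without loss of generality.
1. Y is the centroid of triangle FHD ⇒ Y = (1/3, 1/3)
through F parallel to DY: direction (-2/3, 1/3); meets HY at V = (2/3, 2/3)
V = H + t·(Y−H) with t = 2

t = 2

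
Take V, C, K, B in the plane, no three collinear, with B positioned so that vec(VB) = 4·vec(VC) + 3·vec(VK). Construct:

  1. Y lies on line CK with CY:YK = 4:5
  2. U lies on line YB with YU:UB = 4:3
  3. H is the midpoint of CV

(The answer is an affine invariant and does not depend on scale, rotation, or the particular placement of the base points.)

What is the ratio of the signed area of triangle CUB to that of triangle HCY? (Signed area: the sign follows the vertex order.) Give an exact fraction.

[CUB]:[HCY] = -36/7

Assign V = (0, 0), C = (1, 0), K = (0, 1), B = (4, 3) — the answer is frame-independent, so this choice is without loss of generality.
1. Y lies on line CK with CY:YK = 4:5 ⇒ Y = (5/9, 4/9)
2. U lies on line YB with YU:UB = 4:3 ⇒ U = (53/21, 40/21)
3. H is the midpoint of CV ⇒ H = (1/2, 0)
2·[CUB] = -8/7, 2·[HCY] = 2/9
[CUB]:[HCY] = -8/7:2/9 = -36/7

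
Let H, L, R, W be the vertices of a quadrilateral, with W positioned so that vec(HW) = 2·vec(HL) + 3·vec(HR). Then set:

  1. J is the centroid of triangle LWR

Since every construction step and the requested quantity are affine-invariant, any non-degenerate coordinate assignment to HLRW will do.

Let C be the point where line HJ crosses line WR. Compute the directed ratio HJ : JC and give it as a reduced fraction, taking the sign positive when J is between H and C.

Choose coordinates H = (0, 0), L = (1, 0), R = (0, 1), W = (2, 3).
1. J is the centroid of triangle LWR ⇒ J = (1, 4/3)
line HJ meets WR at C = (3, 4)
J = H + t·(C−H) with t = 1/3, so HJ:JC = 1/3:2/3

HJ:JC = 1/2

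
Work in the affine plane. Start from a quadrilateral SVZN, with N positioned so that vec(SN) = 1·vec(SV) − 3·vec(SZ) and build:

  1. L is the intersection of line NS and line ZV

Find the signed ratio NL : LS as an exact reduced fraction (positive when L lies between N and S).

NL:LS = -3

Work in coordinates with S = (0, 0), V = (1, 0), Z = (0, 1), N = (1, -3).
1. L is the intersection of line NS and line ZV ⇒ L = (-1/2, 3/2)
L = N + t·(S−N) with t = 3/2, so NL:LS = t:(1−t) = 3/2:-1/2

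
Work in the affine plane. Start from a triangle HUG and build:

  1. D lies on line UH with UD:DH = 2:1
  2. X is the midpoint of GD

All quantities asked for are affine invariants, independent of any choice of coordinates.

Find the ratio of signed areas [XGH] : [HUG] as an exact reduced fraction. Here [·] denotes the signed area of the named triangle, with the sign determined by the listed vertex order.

Work in coordinates with H = (0, 0), U = (1, 0), G = (0, 1).
1. D lies on line UH with UD:DH = 2:1 ⇒ D = (1/3, 0)
2. X is the midpoint of GD ⇒ X = (1/6, 1/2)
2·[XGH] = 1/6, 2·[HUG] = 1
[XGH]:[HUG] = 1/6:1 = 1/6

[XGH]:[HUG] = 1/6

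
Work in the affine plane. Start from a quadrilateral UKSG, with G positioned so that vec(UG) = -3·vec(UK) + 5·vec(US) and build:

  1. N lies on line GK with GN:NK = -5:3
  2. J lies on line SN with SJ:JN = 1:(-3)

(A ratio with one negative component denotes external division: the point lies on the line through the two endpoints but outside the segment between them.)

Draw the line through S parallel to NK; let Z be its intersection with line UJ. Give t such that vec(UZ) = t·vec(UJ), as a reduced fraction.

Choose coordinates U = (0, 0), K = (1, 0), S = (0, 1), G = (-3, 5).
1. N lies on line GK with GN:NK = -5:3 ⇒ N = (7, -15/2)
2. J lies on line SN with SJ:JN = 1:(-3) ⇒ J = (-7/2, 21/4)
through S parallel to NK: direction (-6, 15/2); meets UJ at Z = (-4, 6)
Z = U + t·(J−U) with t = 8/7

t = 8/7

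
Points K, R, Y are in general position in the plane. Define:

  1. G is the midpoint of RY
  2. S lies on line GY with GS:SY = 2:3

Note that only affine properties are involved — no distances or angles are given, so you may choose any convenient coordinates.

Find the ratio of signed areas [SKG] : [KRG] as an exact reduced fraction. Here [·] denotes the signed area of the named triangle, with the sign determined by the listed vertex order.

[SKG]:[KRG] = 2/5

Work in coordinates with K = (0, 0), R = (1, 0), Y = (0, 1).
1. G is the midpoint of RY ⇒ G = (1/2, 1/2)
2. S lies on line GY with GS:SY = 2:3 ⇒ S = (3/10, 7/10)
2·[SKG] = 1/5, 2·[KRG] = 1/2
[SKG]:[KRG] = 1/5:1/2 = 2/5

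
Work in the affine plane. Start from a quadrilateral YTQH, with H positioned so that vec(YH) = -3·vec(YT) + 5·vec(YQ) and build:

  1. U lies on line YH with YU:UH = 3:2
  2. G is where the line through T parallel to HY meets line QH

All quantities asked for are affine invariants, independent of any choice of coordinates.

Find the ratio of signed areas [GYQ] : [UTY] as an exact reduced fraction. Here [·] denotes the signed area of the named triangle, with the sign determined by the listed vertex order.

Assign Y = (0, 0), T = (1, 0), Q = (0, 1), H = (-3, 5) — the answer is frame-independent, so this choice is without loss of generality.
1. U lies on line YH with YU:UH = 3:2 ⇒ U = (-9/5, 3)
2. G is where the line through T parallel to HY meets line QH ⇒ G = (2, -5/3)
2·[GYQ] = -2, 2·[UTY] = -3
[GYQ]:[UTY] = -2:-3 = 2/3

[GYQ]:[UTY] = 2/3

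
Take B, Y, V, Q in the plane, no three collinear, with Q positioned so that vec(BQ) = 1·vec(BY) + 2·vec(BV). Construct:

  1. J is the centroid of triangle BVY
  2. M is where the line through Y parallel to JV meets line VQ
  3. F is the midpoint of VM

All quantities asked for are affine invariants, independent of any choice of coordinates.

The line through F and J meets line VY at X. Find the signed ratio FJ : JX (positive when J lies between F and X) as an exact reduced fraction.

FJ:JX = -2

Choose coordinates B = (0, 0), Y = (1, 0), V = (0, 1), Q = (1, 2).
1. J is the centroid of triangle BVY ⇒ J = (1/3, 1/3)
2. M is where the line through Y parallel to JV meets line VQ ⇒ M = (1/3, 4/3)
3. F is the midpoint of VM ⇒ F = (1/6, 7/6)
line FJ meets VY at X = (1/4, 3/4)
J = F + t·(X−F) with t = 2, so FJ:JX = 2:-1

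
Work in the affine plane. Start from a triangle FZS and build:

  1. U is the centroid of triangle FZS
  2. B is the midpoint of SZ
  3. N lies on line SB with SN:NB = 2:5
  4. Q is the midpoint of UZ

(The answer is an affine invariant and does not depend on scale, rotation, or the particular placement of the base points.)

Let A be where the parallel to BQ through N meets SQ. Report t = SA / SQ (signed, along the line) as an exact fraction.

Assign F = (0, 0), Z = (1, 0), S = (0, 1) — the answer is frame-independent, so this choice is without loss of generality.
1. U is the centroid of triangle FZS ⇒ U = (1/3, 1/3)
2. B is the midpoint of SZ ⇒ B = (1/2, 1/2)
3. N lies on line SB with SN:NB = 2:5 ⇒ N = (1/7, 6/7)
4. Q is the midpoint of UZ ⇒ Q = (2/3, 1/6)
through N parallel to BQ: direction (1/6, -1/3); meets SQ at A = (4/21, 16/21)
A = S + t·(Q−S) with t = 2/7

t = 2/7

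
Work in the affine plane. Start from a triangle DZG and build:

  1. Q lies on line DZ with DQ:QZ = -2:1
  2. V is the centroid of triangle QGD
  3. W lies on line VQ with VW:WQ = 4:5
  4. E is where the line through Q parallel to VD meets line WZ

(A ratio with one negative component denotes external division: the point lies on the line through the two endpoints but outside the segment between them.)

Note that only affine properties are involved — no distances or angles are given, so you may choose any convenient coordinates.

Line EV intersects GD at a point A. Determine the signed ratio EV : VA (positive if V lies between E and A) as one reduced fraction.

EV:VA = -3

Choose coordinates D = (0, 0), Z = (1, 0), G = (0, 1).
1. Q lies on line DZ with DQ:QZ = -2:1 ⇒ Q = (2, 0)
2. V is the centroid of triangle QGD ⇒ V = (2/3, 1/3)
3. W lies on line VQ with VW:WQ = 4:5 ⇒ W = (34/27, 5/27)
4. E is where the line through Q parallel to VD meets line WZ ⇒ E = (-4/3, -5/3)
line EV meets GD at A = (0, -1/3)
V = E + t·(A−E) with t = 3/2, so EV:VA = 3/2:-1/2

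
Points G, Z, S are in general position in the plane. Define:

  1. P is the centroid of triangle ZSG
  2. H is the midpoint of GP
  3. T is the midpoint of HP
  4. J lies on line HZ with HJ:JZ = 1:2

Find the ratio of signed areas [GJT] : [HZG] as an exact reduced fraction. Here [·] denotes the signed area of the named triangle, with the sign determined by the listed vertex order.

Assign G = (0, 0), Z = (1, 0), S = (0, 1) — the answer is frame-independent, so this choice is without loss of generality.
1. P is the centroid of triangle ZSG ⇒ P = (1/3, 1/3)
2. H is the midpoint of GP ⇒ H = (1/6, 1/6)
3. T is the midpoint of HP ⇒ T = (1/4, 1/4)
4. J lies on line HZ with HJ:JZ = 1:2 ⇒ J = (4/9, 1/9)
2·[GJT] = 1/12, 2·[HZG] = -1/6
[GJT]:[HZG] = 1/12:-1/6 = -1/2

[GJT]:[HZG] = -1/2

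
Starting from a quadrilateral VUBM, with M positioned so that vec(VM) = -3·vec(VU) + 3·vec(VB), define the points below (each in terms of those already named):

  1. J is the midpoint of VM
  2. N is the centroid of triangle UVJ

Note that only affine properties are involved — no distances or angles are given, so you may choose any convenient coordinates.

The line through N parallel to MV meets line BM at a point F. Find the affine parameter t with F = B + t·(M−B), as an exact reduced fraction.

t = 2/3

Set V = (0, 0), U = (1, 0), B = (0, 1), M = (-3, 3); any affine frame gives the same invariant.
1. J is the midpoint of VM ⇒ J = (-3/2, 3/2)
2. N is the centroid of triangle UVJ ⇒ N = (-1/6, 1/2)
through N parallel to MV: direction (3, -3); meets BM at F = (-2, 7/3)
F = B + t·(M−B) with t = 2/3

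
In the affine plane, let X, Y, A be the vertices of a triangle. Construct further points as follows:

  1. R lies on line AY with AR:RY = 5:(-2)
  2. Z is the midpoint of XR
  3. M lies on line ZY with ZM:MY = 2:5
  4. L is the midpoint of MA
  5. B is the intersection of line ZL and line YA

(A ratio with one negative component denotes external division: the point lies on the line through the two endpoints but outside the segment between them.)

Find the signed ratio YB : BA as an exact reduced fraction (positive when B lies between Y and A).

YB:BA = 7/2

Set X = (0, 0), Y = (1, 0), A = (0, 1); any affine frame gives the same invariant.
1. R lies on line AY with AR:RY = 5:(-2) ⇒ R = (5/3, -2/3)
2. Z is the midpoint of XR ⇒ Z = (5/6, -1/3)
3. M lies on line ZY with ZM:MY = 2:5 ⇒ M = (37/42, -5/21)
4. L is the midpoint of MA ⇒ L = (37/84, 8/21)
5. B is the intersection of line ZL and line YA ⇒ B = (2/9, 7/9)
B = Y + t·(A−Y) with t = 7/9, so YB:BA = t:(1−t) = 7/9:2/9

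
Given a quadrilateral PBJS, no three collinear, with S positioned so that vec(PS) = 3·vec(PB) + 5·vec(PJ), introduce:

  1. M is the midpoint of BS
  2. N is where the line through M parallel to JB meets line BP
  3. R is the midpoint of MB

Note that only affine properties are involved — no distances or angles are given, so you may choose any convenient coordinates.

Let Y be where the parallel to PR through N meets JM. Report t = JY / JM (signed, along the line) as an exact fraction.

t = 57/2

Assign P = (0, 0), B = (1, 0), J = (0, 1), S = (3, 5) — the answer is frame-independent, so this choice is without loss of generality.
1. M is the midpoint of BS ⇒ M = (2, 5/2)
2. N is where the line through M parallel to JB meets line BP ⇒ N = (9/2, 0)
3. R is the midpoint of MB ⇒ R = (3/2, 5/4)
through N parallel to PR: direction (3/2, 5/4); meets JM at Y = (57, 175/4)
Y = J + t·(M−J) with t = 57/2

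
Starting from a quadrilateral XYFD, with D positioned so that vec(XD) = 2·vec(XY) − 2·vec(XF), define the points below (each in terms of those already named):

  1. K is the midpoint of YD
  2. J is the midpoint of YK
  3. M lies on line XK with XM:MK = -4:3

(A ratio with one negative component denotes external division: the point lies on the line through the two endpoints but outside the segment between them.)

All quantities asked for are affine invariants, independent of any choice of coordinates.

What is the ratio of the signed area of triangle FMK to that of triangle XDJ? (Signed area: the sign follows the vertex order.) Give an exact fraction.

Assign X = (0, 0), Y = (1, 0), F = (0, 1), D = (2, -2) — the answer is frame-independent, so this choice is without loss of generality.
1. K is the midpoint of YD ⇒ K = (3/2, -1)
2. J is the midpoint of YK ⇒ J = (5/4, -1/2)
3. M lies on line XK with XM:MK = -4:3 ⇒ M = (6, -4)
2·[FMK] = -9/2, 2·[XDJ] = 3/2
[FMK]:[XDJ] = -9/2:3/2 = -3

[FMK]:[XDJ] = -3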